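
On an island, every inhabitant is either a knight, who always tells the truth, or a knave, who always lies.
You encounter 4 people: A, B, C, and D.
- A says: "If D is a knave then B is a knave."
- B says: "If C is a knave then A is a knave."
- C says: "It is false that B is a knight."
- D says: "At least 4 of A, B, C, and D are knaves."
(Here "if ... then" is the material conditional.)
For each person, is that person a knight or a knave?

A is a knave, B is a knight, C is a knave, and D is a knave.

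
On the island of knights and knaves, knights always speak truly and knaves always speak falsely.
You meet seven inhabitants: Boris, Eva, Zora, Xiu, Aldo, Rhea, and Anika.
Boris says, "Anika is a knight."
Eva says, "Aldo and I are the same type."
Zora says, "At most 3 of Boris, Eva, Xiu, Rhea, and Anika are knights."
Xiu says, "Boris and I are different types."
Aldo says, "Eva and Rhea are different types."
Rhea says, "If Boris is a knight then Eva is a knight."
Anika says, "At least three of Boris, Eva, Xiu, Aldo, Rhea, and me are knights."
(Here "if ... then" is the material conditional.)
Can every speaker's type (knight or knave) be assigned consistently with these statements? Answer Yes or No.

Yes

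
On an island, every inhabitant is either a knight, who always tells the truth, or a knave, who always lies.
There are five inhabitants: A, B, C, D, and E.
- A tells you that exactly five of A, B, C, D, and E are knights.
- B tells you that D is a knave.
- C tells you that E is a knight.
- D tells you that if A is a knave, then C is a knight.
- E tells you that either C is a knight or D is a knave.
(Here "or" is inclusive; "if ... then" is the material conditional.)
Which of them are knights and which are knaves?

Knights: C, D, and E. Knaves: A and B.

Suppose A is a knight. Then A's statement "exactly five of A, B, C, D, and E are knights" would have to be true. Checking the 16 ways to assign the others, none is consistent with every speaker.
(For instance, with B=knave, C=knight, D=knight, E=knight, A's claim "exactly five of A, B, C, D, and E are knights" comes out false where it would need to be true.)
So A must be a knave, making "exactly five of A, B, C, D, and E are knights" false. Taking A=knave, B=knave, C=knight, D=knight, E=knight, each remaining statement checks out:
  B (knave): "D is a knave" — false. ✓
  C (knight): "E is a knight" — true. ✓
  D (knight): "if A is a knave, then C is a knight" — true. ✓
  E (knight): "either C is a knight or D is a knave" — true. ✓
This is the unique consistent assignment.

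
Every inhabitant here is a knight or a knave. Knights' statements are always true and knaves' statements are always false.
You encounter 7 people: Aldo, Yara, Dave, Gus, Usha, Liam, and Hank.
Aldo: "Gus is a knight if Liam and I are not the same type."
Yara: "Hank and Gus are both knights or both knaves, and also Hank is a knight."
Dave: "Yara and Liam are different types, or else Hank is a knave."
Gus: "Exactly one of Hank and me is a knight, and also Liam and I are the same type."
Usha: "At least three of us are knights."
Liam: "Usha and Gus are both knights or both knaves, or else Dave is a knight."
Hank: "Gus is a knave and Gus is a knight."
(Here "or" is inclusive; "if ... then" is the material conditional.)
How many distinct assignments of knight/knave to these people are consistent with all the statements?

Consistent assignments:
  Aldo=knight, Yara=knave, Dave=knight, Gus=knight, Usha=knight, Liam=knight, Hank=knave
  Aldo=knight, Yara=knave, Dave=knight, Gus=knave, Usha=knight, Liam=knight, Hank=knave
  Aldo=knave, Yara=knave, Dave=knight, Gus=knave, Usha=knight, Liam=knight, Hank=knave
  Aldo=knave, Yara=knave, Dave=knight, Gus=knave, Usha=knave, Liam=knight, Hank=knave

4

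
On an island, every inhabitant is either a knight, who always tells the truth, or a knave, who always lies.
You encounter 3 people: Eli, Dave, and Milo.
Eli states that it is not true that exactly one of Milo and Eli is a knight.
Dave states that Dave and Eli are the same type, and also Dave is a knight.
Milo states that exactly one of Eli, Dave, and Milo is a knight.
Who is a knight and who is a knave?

Eli is a knave, Dave is a knave, and Milo is a knight.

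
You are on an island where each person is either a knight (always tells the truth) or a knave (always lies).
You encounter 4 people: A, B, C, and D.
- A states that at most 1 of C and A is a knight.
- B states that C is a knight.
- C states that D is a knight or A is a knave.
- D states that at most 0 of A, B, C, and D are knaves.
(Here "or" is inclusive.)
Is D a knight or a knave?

Consistent assignments: {A=knight, B=knave, C=knave, D=knave}
In every consistent assignment, D is a knave.

D is a knave.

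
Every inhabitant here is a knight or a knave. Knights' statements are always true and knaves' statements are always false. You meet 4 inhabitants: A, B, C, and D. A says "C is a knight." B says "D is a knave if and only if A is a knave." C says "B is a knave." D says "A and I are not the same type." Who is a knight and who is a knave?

Suppose A is a knight. Then A's statement "C is a knight" would have to be true. Checking the 8 ways to assign the others, none is consistent with every speaker.
(For instance, with B=knight, C=knave, D=knave, A's claim "C is a knight" comes out false where it would need to be true.)
So A must be a knave, making "C is a knight" false. Taking A=knave, B=knight, C=knave, D=knave, each remaining statement checks out:
  B (knight): "D is a knave if and only if A is a knave" — true. ✓
  C (knave): "B is a knave" — false. ✓
  D (knave): "A and I are not the same type" — false. ✓
This is the unique consistent assignment.

A is a knave, B is a knight, C is a knave, and D is a knave.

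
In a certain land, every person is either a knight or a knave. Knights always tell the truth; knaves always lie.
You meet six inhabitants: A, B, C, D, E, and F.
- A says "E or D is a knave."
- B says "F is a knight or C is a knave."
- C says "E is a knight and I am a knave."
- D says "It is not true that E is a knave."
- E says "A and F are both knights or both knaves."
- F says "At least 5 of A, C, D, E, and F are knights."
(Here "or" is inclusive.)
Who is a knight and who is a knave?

A is a knight, B is a knight, C is a knave, D is a knave, E is a knave, and F is a knave.

A is a knight; "E or D is a knave" is True, as required.
As a knight, B's statement "F is a knight or C is a knave" should be True; it is.
Since C is a knave, "E is a knight and I am a knave" needs to be False, which holds.
D (knave): "it is not true that E is a knave" — False. ✓
E (knave): "A and F are both knights or both knaves" — False. ✓
F is a knave; "at least 5 of A, C, D, E, and F are knights" is False, as required.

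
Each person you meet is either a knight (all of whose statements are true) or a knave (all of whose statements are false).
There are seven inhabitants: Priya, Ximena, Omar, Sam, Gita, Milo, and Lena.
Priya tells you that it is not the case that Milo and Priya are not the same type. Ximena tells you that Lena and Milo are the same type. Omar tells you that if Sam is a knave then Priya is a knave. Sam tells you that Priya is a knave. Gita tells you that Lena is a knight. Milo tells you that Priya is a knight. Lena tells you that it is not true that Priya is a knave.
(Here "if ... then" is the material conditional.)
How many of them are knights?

5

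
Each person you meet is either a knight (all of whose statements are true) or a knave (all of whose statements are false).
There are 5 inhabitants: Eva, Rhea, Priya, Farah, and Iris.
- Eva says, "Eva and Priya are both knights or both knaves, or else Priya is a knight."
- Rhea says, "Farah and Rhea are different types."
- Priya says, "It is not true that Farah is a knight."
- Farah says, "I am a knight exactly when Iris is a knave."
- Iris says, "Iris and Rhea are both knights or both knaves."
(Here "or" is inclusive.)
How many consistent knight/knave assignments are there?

1

Consistent assignments:
  Eva=knight, Rhea=knight, Priya=knight, Farah=knave, Iris=knave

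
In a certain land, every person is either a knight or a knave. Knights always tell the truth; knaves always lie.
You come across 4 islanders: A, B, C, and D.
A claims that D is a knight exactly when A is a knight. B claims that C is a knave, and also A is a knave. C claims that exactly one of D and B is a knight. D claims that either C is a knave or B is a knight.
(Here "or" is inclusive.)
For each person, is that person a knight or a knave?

Suppose A is a knight. Then A's statement "D is a knight exactly when A is a knight" would have to be true. Checking the 8 ways to assign the others, none is consistent with every speaker.
(For instance, with B=knight, C=knave, D=knight, B's claim "C is a knave, and also A is a knave" comes out false where it would need to be true.)
So A must be a knave, making "D is a knight exactly when A is a knight" false. Taking A=knave, B=knight, C=knave, D=knight, each remaining statement checks out:
  B (knight): "C is a knave, and also A is a knave" — true. ✓
  C (knave): "exactly one of D and B is a knight" — false. ✓
  D (knight): "either C is a knave or B is a knight" — true. ✓
This is the unique consistent assignment.

A is a knave, B is a knight, C is a knave, and D is a knight.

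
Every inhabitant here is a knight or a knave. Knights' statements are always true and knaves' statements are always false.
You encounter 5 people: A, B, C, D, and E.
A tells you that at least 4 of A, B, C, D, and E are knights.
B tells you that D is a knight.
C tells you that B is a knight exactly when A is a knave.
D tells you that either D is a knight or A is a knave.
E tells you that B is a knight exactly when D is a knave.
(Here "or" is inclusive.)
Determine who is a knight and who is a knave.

A is a knave, so "at least 4 of A, B, C, D, and E are knights" must be False — and it is.
B is a knight, so "D is a knight" must be True — and it is.
As a knight, C's statement "B is a knight exactly when A is a knave" should be True; it is.
D is a knight, so "either D is a knight or A is a knave" must be True — and it is.
E is a knave; "B is a knight exactly when D is a knave" is False, as required.

A is a knave, B is a knight, C is a knight, D is a knight, and E is a knave.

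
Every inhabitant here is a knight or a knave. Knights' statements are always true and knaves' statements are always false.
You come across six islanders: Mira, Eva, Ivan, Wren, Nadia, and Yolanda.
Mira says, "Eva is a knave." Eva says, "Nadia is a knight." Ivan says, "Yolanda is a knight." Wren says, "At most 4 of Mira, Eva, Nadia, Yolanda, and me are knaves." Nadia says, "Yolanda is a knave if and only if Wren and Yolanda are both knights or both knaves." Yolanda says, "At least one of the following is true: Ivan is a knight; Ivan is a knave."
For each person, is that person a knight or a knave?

Mira is a knight, Eva is a knave, Ivan is a knight, Wren is a knight, Nadia is a knave, and Yolanda is a knight.

Mira (knight): "Eva is a knave" — True. ✓
Eva is a knave, so "Nadia is a knight" must be False — and it is.
Ivan is a knight, and the claim "Yolanda is a knight" is indeed True.
As a knight, Wren's statement "at most 4 of Mira, Eva, Nadia, Yolanda, and me are knaves" should be True; it is.
Nadia is a knave, so "Yolanda is a knave if and only if Wren and Yolanda are both knights or both knaves" must be False — and it is.
Yolanda (knight): "at least one of the following is true: Ivan is a knight; Ivan is a knave" — True. ✓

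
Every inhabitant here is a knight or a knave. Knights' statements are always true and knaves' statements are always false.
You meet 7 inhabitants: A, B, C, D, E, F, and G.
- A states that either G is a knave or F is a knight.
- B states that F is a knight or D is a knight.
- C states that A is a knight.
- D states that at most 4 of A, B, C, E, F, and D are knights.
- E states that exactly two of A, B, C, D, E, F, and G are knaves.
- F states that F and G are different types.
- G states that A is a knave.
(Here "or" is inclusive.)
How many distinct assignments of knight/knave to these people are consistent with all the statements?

2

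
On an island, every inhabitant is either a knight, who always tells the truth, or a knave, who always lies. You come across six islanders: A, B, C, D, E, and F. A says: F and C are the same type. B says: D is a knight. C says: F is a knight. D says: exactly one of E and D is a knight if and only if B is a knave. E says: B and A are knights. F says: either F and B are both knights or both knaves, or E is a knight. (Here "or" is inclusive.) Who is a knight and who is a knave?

As a knight, A's statement "F and C are the same type" should be True; it is.
B is a knight; "D is a knight" is True, as required.
C is a knight, so "F is a knight" must be True — and it is.
D is a knight; "exactly one of E and D is a knight if and only if B is a knave" is True, as required.
As a knight, E's statement "B and A are knights" should be True; it is.
F is a knight; "either F and B are both knights or both knaves, or E is a knight" is True, as required.

A is a knight, B is a knight, C is a knight, D is a knight, E is a knight, and F is a knight.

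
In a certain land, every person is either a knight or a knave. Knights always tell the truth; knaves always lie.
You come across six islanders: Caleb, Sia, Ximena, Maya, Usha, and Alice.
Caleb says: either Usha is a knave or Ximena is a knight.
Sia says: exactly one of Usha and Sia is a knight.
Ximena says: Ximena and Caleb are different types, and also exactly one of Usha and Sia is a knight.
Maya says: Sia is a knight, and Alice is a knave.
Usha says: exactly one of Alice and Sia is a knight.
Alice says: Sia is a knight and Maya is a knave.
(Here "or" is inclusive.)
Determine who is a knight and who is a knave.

Caleb is a knight, Sia is a knave, Ximena is a knave, Maya is a knave, Usha is a knave, and Alice is a knave.

Caleb is a knight, and the claim "either Usha is a knave or Ximena is a knight" is indeed true.
Sia is a knave, so "exactly one of Usha and Sia is a knight" must be false — and it is.
Ximena (knave): "Ximena and Caleb are different types, and also exactly one of Usha and Sia is a knight" — false. ✓
As a knave, Maya's statement "Sia is a knight, and Alice is a knave" should be false; it is.
Usha is a knave, so "exactly one of Alice and Sia is a knight" must be false — and it is.
Alice is a knave, so "Sia is a knight and Maya is a knave" must be false — and it is.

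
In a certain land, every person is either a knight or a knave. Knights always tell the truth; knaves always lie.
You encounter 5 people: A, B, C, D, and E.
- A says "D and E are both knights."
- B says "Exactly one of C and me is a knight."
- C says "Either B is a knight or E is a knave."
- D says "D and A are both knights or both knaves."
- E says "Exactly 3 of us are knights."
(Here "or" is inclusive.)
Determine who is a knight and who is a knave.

Suppose A is a knave. Then A's statement "D and E are both knights" would have to be false. Checking the 16 ways to assign the others, none is consistent with every speaker.
(For instance, with B=knave, C=knave, D=knight, E=knight, A's claim "D and E are both knights" comes out true where it would need to be false.)
So A must be a knight, making "D and E are both knights" true. Taking A=knight, B=knave, C=knave, D=knight, E=knight, each remaining statement checks out:
  B (knave): "exactly one of C and me is a knight" — false. ✓
  C (knave): "either B is a knight or E is a knave" — false. ✓
  D (knight): "D and A are both knights or both knaves" — true. ✓
  E (knight): "exactly 3 of us are knights" — true. ✓
This is the unique consistent assignment.

Knights: A, D, and E. Knaves: B and C.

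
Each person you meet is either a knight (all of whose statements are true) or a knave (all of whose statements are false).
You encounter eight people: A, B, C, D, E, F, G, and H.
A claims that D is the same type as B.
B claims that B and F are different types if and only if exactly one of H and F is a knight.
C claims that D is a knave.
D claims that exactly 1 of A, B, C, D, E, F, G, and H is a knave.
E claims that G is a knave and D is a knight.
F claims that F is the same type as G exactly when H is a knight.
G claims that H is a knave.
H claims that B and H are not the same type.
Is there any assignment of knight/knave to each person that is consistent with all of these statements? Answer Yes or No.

No

Checking all 256 assignments, each has at least one speaker whose statement's truth value contradicts their type.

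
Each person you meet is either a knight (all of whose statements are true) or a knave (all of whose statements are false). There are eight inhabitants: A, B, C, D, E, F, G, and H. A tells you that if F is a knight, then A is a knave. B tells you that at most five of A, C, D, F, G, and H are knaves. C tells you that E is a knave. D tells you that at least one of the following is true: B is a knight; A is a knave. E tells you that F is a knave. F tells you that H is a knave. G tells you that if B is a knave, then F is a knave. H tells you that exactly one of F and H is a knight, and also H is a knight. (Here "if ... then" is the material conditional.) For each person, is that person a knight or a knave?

A is a knight; "if F is a knight, then A is a knave" is True, as required.
B is a knight, and the claim "at most five of A, C, D, F, G, and H are knaves" is indeed True.
Since C is a knave, "E is a knave" needs to be false, which holds.
D is a knight, so "at least one of the following is true: B is a knight; A is a knave" must be True — and it is.
E is a knight, and the claim "F is a knave" is indeed True.
F is a knave, so "H is a knave" must be false — and it is.
G is a knight, and the claim "if B is a knave, then F is a knave" is indeed True.
H is a knight, and the claim "exactly one of F and H is a knight, and also H is a knight" is indeed True.

Knights: A, B, D, E, G, and H. Knaves: C and F.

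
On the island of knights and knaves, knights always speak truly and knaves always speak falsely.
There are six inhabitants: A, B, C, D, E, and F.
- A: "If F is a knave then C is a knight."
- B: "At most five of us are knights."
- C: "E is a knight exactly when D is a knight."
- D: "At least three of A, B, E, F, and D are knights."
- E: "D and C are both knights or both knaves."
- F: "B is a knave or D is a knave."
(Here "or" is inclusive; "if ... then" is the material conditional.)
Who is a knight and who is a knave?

A is a knight; "if F is a knave then C is a knight" is true, as required.
B is a knight, and the claim "at most five of us are knights" is indeed true.
C is a knight, and the claim "E is a knight exactly when D is a knight" is indeed true.
Since D is a knight, "at least three of A, B, E, F, and D are knights" needs to be true, which holds.
Since E is a knight, "D and C are both knights or both knaves" needs to be true, which holds.
As a knave, F's statement "B is a knave or D is a knave" should be False; it is.

Knights: A, B, C, D, and E. Knaves: F.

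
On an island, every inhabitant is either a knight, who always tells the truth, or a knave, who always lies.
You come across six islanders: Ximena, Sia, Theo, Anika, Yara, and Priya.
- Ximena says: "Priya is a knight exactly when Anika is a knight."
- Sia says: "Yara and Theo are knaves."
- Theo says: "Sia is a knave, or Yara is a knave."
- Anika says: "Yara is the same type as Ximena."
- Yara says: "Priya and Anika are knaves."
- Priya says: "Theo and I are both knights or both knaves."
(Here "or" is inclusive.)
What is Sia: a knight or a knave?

Sia is a knave.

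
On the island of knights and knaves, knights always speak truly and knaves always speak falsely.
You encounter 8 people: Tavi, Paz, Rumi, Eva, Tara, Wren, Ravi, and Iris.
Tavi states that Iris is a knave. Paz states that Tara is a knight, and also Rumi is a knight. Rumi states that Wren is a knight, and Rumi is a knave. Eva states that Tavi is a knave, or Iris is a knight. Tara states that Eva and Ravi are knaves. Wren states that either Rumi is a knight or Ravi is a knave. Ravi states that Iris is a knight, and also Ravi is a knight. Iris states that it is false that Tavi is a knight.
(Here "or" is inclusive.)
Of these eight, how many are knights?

The unique consistent assignment is Tavi=knave, Paz=knave, Rumi=knave, Eva=knight, Tara=knave, Wren=knave, Ravi=knight, Iris=knight.
That has 3 knights.

3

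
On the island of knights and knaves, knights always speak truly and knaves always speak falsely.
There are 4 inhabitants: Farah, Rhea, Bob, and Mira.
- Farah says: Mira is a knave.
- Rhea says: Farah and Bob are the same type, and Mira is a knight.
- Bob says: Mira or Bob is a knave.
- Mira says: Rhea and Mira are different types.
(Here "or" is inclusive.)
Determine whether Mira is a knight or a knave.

Mira is a knave.

Consistent assignments: {Farah=knight, Rhea=knave, Bob=knight, Mira=knave}
In every consistent assignment, Mira is a knave.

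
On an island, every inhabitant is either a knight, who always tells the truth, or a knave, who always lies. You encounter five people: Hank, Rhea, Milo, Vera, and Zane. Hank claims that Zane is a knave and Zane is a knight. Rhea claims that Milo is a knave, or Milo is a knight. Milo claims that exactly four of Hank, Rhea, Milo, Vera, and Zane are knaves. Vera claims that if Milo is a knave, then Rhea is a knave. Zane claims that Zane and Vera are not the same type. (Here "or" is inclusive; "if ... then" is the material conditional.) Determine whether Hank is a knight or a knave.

Hank is a knave.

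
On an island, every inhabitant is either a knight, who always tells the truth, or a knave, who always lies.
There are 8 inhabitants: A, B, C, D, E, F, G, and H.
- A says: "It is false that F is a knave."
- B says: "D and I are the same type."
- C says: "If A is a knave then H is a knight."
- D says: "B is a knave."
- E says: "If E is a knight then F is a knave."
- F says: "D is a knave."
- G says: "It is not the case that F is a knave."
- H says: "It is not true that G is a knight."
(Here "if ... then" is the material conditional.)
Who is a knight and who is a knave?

A is a knave, B is a knave, C is a knight, D is a knight, E is a knight, F is a knave, G is a knave, and H is a knight.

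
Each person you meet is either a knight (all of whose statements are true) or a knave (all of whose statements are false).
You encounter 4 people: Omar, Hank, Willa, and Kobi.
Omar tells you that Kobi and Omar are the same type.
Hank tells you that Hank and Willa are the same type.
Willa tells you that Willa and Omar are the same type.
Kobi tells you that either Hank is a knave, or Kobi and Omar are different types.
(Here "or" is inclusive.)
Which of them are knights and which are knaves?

Suppose Omar is a knave. Then Omar's statement "Kobi and Omar are the same type" would have to be false. Checking the 8 ways to assign the others, none is consistent with every speaker.
(For instance, with Hank=knave, Willa=knight, Kobi=knight, Willa's claim "Willa and Omar are the same type" comes out false where it would need to be true.)
So Omar must be a knight, making "Kobi and Omar are the same type" true. Taking Omar=knight, Hank=knave, Willa=knight, Kobi=knight, each remaining statement checks out:
  Hank (knave): "Hank and Willa are the same type" — false. ✓
  Willa (knight): "Willa and Omar are the same type" — true. ✓
  Kobi (knight): "either Hank is a knave, or Kobi and Omar are different types" — true. ✓
This is the unique consistent assignment.

Omar is a knight, Hank is a knave, Willa is a knight, and Kobi is a knight.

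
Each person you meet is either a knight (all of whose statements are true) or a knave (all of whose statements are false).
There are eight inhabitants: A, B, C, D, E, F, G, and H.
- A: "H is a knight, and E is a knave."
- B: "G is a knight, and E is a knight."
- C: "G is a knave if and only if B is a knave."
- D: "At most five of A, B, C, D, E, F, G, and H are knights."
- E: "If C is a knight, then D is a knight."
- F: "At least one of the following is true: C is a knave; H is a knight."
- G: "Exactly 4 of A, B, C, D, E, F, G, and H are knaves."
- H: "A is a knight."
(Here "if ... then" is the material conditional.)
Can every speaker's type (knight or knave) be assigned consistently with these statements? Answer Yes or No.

One consistent assignment: A=knave, B=knave, C=knight, D=knight, E=knight, F=knave, G=knave, H=knave.

Yes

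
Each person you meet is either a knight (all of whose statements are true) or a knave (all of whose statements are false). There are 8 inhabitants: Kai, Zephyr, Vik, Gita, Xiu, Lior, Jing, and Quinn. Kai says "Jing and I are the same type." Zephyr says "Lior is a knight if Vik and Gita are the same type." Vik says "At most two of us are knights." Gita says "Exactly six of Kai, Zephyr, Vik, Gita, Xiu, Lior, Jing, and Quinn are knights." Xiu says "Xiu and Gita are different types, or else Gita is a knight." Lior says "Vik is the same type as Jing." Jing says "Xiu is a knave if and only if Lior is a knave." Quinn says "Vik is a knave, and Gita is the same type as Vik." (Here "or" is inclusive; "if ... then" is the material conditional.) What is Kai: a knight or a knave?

Kai is a knight.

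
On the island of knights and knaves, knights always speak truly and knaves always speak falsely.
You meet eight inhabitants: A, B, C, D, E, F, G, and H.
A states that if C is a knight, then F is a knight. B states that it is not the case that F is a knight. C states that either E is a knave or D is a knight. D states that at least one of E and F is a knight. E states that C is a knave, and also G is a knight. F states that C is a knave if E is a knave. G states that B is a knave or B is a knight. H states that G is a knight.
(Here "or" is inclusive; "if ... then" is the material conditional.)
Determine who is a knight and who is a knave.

A is a knave, B is a knight, C is a knight, D is a knave, E is a knave, F is a knave, G is a knight, and H is a knight.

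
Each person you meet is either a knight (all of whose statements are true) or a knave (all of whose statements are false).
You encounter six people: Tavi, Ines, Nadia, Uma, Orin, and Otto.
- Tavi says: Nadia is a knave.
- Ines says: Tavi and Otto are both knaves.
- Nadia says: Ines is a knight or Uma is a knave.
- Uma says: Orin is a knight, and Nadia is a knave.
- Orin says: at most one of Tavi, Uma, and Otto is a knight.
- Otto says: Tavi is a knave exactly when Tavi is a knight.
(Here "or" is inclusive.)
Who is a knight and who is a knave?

Tavi is a knave, so "Nadia is a knave" must be False — and it is.
Ines is a knight; "Tavi and Otto are both knaves" is true, as required.
Nadia is a knight; "Ines is a knight or Uma is a knave" is true, as required.
Uma is a knave; "Orin is a knight, and Nadia is a knave" is False, as required.
As a knight, Orin's statement "at most one of Tavi, Uma, and Otto is a knight" should be true; it is.
Otto (knave): "Tavi is a knave exactly when Tavi is a knight" — False. ✓

Knights: Ines, Nadia, and Orin. Knaves: Tavi, Uma, and Otto.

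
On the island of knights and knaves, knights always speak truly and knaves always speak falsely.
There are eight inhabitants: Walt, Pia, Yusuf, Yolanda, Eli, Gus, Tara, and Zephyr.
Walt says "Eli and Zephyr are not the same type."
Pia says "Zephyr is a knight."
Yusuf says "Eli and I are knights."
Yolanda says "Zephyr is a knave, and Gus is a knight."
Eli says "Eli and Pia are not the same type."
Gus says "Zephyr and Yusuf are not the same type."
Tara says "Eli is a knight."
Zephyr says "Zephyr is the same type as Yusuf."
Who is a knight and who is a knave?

Walt is a knight, Pia is a knave, Yusuf is a knight, Yolanda is a knight, Eli is a knight, Gus is a knight, Tara is a knight, and Zephyr is a knave.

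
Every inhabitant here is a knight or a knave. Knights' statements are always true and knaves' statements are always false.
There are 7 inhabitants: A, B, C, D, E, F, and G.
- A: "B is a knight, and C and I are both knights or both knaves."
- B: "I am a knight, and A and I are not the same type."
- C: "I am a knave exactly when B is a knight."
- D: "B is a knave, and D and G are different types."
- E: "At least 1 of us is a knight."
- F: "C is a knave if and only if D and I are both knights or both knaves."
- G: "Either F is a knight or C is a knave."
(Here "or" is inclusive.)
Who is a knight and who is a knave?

A is a knave, and the claim "B is a knight, and C and I are both knights or both knaves" is indeed false.
B is a knave; "I am a knight, and A and I are not the same type" is false, as required.
C is a knight, and the claim "I am a knave exactly when B is a knight" is indeed True.
Since D is a knave, "B is a knave, and D and G are different types" needs to be false, which holds.
E is a knight, so "at least 1 of us is a knight" must be True — and it is.
As a knave, F's statement "C is a knave if and only if D and I are both knights or both knaves" should be false; it is.
G is a knave, and the claim "either F is a knight or C is a knave" is indeed false.

A is a knave, B is a knave, C is a knight, D is a knave, E is a knight, F is a knave, and G is a knave.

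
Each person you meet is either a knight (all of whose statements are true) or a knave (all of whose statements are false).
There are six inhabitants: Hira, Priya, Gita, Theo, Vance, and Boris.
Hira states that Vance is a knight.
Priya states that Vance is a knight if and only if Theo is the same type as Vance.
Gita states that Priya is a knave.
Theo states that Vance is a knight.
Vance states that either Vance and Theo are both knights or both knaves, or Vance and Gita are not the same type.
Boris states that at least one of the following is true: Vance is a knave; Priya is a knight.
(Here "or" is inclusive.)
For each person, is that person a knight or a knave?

Since Hira is a knight, "Vance is a knight" needs to be True, which holds.
Priya is a knight, and the claim "Vance is a knight if and only if Theo is the same type as Vance" is indeed True.
Gita (knave): "Priya is a knave" — false. ✓
Theo (knight): "Vance is a knight" — True. ✓
Vance is a knight, so "either Vance and Theo are both knights or both knaves, or Vance and Gita are not the same type" must be True — and it is.
Since Boris is a knight, "at least one of the following is true: Vance is a knave; Priya is a knight" needs to be True, which holds.

Knights: Hira, Priya, Theo, Vance, and Boris. Knaves: Gita.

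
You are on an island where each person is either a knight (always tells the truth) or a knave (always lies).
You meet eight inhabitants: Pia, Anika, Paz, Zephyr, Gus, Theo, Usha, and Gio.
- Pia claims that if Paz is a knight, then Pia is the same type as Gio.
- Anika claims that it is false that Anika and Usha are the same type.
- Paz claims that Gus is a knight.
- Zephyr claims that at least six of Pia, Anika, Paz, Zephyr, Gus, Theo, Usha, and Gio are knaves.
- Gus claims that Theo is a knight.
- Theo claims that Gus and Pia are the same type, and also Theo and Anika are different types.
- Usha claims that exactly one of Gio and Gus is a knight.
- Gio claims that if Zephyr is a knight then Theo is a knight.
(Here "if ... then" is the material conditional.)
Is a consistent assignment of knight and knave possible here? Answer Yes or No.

Yes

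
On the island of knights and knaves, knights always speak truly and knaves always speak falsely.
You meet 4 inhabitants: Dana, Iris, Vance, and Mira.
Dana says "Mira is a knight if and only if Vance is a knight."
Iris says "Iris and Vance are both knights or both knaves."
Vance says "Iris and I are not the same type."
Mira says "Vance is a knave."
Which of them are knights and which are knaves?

Dana is a knave, and the claim "Mira is a knight if and only if Vance is a knight" is indeed false.
Iris (knave): "Iris and Vance are both knights or both knaves" — false. ✓
As a knight, Vance's statement "Iris and I are not the same type" should be true; it is.
Mira is a knave, and the claim "Vance is a knave" is indeed false.

Dana is a knave, Iris is a knave, Vance is a knight, and Mira is a knave.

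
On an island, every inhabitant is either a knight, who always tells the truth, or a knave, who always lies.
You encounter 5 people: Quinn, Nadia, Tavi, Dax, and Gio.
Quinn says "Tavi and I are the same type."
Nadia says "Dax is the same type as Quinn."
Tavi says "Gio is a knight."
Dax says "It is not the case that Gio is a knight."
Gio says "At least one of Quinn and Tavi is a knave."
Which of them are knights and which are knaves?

Quinn is a knave, Nadia is a knight, Tavi is a knight, Dax is a knave, and Gio is a knight.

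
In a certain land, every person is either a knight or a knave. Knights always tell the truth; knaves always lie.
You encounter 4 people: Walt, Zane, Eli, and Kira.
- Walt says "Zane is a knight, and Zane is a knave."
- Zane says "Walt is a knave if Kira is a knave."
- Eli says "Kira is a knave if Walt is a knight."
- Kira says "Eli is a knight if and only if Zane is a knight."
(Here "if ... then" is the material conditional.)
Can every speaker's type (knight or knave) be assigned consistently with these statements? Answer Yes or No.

One consistent assignment: Walt=knave, Zane=knight, Eli=knight, Kira=knight.

Yes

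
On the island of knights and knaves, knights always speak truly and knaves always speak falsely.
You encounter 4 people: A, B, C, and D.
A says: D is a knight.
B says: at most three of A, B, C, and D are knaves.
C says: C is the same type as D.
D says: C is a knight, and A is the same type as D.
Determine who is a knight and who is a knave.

A is a knight, B is a knight, C is a knight, and D is a knight.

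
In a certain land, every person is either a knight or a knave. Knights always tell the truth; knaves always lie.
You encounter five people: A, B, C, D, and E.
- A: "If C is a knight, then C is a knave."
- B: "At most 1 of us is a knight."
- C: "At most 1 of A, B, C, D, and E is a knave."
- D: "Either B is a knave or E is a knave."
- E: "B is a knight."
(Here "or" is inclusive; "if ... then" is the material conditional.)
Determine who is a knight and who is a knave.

Knights: A and D. Knaves: B, C, and E.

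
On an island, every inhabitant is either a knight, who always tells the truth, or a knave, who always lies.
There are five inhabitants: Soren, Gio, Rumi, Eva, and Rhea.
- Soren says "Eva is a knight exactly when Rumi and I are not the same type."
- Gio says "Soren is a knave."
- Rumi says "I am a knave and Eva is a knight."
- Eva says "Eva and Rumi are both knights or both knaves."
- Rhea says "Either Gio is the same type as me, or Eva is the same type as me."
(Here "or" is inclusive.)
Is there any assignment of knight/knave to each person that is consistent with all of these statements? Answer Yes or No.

No

Checking all 32 assignments, each has at least one speaker whose statement's truth value contradicts their type.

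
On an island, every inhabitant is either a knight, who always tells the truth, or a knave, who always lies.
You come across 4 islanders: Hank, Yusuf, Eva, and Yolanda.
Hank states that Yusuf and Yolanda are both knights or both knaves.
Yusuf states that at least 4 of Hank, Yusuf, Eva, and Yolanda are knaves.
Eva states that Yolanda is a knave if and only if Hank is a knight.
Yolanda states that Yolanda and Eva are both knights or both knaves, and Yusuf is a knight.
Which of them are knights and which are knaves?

Hank is a knight, Yusuf is a knave, Eva is a knight, and Yolanda is a knave.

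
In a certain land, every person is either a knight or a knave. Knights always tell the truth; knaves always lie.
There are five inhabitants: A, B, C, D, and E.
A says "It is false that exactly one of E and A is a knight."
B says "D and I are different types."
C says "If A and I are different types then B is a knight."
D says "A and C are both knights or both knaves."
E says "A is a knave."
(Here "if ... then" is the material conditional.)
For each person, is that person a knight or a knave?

Suppose A is a knight. Then A's statement "it is false that exactly one of E and A is a knight" would have to be true. Checking the 16 ways to assign the others, none is consistent with every speaker.
(For instance, with B=knight, C=knight, D=knave, E=knight, D's claim "A and C are both knights or both knaves" comes out true where it would need to be false.)
So A must be a knave, making "it is false that exactly one of E and A is a knight" false. Taking A=knave, B=knight, C=knight, D=knave, E=knight, each remaining statement checks out:
  B (knight): "D and I are different types" — true. ✓
  C (knight): "if A and I are different types then B is a knight" — true. ✓
  D (knave): "A and C are both knights or both knaves" — false. ✓
  E (knight): "A is a knave" — true. ✓
This is the unique consistent assignment.

A is a knave, B is a knight, C is a knight, D is a knave, and E is a knight.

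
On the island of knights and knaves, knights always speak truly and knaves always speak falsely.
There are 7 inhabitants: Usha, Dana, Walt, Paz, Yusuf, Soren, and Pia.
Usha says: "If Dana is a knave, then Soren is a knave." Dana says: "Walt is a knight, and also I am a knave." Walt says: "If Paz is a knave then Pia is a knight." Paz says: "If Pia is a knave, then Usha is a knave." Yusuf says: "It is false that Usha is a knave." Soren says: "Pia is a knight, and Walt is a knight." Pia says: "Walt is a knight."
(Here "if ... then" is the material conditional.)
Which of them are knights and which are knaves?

Knights: Usha and Yusuf. Knaves: Dana, Walt, Paz, Soren, and Pia.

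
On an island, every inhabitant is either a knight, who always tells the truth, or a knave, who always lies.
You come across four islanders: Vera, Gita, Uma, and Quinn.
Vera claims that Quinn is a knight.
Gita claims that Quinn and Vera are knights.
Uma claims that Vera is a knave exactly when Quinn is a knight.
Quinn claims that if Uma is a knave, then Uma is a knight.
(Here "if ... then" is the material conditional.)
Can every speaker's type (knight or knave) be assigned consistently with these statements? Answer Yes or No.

One consistent assignment: Vera=knave, Gita=knave, Uma=knave, Quinn=knave.

Yes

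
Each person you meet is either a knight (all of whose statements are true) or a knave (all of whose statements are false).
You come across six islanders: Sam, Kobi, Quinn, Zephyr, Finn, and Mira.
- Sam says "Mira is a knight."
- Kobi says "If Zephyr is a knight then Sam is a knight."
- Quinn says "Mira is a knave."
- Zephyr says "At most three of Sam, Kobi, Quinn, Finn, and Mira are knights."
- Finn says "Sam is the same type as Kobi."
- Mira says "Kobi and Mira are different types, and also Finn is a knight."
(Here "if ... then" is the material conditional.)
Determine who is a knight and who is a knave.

Sam is a knave, Kobi is a knave, Quinn is a knight, Zephyr is a knight, Finn is a knight, and Mira is a knave.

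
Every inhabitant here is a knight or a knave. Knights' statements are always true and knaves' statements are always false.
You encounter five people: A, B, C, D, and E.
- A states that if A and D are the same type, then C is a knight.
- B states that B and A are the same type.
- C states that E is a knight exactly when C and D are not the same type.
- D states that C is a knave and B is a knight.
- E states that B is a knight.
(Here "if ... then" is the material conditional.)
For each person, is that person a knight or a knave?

A is a knight, B is a knight, C is a knight, D is a knave, and E is a knight.

A is a knight, and the claim "if A and D are the same type, then C is a knight" is indeed true.
Since B is a knight, "B and A are the same type" needs to be true, which holds.
C is a knight, and the claim "E is a knight exactly when C and D are not the same type" is indeed true.
D (knave): "C is a knave and B is a knight" — false. ✓
E is a knight; "B is a knight" is true, as required.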